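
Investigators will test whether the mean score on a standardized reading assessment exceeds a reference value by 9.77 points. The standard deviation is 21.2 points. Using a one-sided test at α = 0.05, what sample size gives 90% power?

41

For a one-sample z-test, n = ((z_α + z_β)·σ/δ)².
z_α = 1.645 (one-sided α = 0.05); z_β = 1.282 (power 90% → β = 0.1).
n = (2.927 × 21.2 / 9.77)² = 40.34
Round up: n = 41.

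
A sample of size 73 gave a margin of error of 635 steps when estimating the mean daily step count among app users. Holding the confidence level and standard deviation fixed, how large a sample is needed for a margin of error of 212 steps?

655

Margin of error scales as 1/√n, so n₂ = n₁·(E₁/E₂)².
n₂ = 73 × (635/212)² = 73 × 8.972 = 654.96
Round up: n₂ = 655.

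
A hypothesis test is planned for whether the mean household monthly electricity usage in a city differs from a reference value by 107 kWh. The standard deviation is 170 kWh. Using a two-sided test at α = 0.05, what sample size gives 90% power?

For a one-sample z-test, n = ((z_{α/2} + z_β)·σ/δ)².
z_{α/2} = 1.960 (two-sided α = 0.05); z_β = 1.282 (power 90% → β = 0.1).
n = (3.242 × 170 / 107)² = 26.53
Round up: n = 27.

n = 27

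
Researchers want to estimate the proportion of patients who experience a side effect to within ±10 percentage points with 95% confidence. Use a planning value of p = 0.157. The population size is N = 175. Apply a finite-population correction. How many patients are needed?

For a proportion with margin E = 0.1 at 95% confidence, z = 1.960.
n = p̂(1−p̂)(z/E)² = 0.157 × 0.843 × (1.960/0.1)² = 50.84 — call this n₀.
Finite-population correction with N = 175: n = n₀ / (1 + (n₀−1)/N) = 50.84 / 1.285 = 39.56
Round up: n = 40.

n = 40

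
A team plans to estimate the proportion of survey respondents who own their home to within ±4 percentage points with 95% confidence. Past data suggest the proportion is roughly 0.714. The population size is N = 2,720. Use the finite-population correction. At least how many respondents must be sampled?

For a proportion with margin E = 0.04 at 95% confidence, z = 1.960.
n = p̂(1−p̂)(z/E)² = 0.714 × 0.286 × (1.960/0.04)² = 490.29 — call this n₀.
Finite-population correction with N = 2,720: n = n₀ / (1 + (n₀−1)/N) = 490.29 / 1.18 = 415.50
Round up: n = 416.

416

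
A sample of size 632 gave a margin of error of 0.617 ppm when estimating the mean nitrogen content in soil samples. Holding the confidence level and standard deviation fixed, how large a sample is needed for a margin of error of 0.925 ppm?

n = 282

Margin of error scales as 1/√n, so n₂ = n₁·(E₁/E₂)².
n₂ = 632 × (0.617/0.925)² = 632 × 0.4449 = 281.18
Round up: n₂ = 282.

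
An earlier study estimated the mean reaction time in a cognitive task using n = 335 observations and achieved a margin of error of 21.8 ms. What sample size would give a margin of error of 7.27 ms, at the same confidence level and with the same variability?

Margin of error scales as 1/√n, so n₂ = n₁·(E₁/E₂)².
n₂ = 335 × (21.8/7.27)² = 335 × 8.992 = 3012.32
Round up: n₂ = 3013.

n = 3013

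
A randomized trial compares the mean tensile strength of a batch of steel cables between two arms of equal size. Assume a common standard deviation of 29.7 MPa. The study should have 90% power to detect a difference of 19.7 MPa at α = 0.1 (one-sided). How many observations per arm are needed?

30 per group

For two equal groups, n per group = 2·((z_α + z_β)·σ/δ)².
z_α = 1.282; z_β = 1.282 (power 90%).
n = 2 × (2.564 × 29.7 / 19.7)² = 2 × 14.94 = 29.88
Round up: n = 30 per group.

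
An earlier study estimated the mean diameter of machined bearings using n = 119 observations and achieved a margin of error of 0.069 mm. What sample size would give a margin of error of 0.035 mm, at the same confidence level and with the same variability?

Margin of error scales as 1/√n, so n₂ = n₁·(E₁/E₂)².
n₂ = 119 × (0.069/0.035)² = 119 × 3.887 = 462.55
Round up: n₂ = 463.

463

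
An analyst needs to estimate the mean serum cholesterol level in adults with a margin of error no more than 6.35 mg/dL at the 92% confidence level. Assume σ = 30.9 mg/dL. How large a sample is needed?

73

For a mean, the margin of error is E = z·σ/√n, so n = (zσ/E)².
At 92% confidence, z = 1.751.
n = (1.751 × 30.9 / 6.35)² = 72.60
Round up: n = 73.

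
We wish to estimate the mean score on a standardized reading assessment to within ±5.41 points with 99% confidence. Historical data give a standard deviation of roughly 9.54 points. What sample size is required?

For a mean, the margin of error is E = z·σ/√n, so n = (zσ/E)².
At 99% confidence, z = 2.576.
n = (2.576 × 9.54 / 5.41)² = 20.63
Round up: n = 21.

21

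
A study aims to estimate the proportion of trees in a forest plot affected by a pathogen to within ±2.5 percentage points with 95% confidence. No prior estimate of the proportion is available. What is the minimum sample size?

1537

For a proportion with margin E = 0.025 at 95% confidence, z = 1.960.
With no prior estimate, use p = 0.5, which maximizes p(1−p) at 0.25.
n = 0.25 × (z/E)² = 0.25 × (1.960/0.025)² = 1536.64
Round up: n = 1537.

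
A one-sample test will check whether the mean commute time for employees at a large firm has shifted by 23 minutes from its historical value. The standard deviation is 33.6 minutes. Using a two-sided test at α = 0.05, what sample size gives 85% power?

For a one-sample z-test, n = ((z_{α/2} + z_β)·σ/δ)².
z_{α/2} = 1.960 (two-sided α = 0.05); z_β = 1.036 (power 85% → β = 0.15).
n = (2.996 × 33.6 / 23)² = 19.16
Round up: n = 20.

20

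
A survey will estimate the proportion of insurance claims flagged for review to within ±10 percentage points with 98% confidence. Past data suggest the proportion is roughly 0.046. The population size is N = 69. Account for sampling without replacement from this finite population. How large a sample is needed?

n = 18

For a proportion with margin E = 0.1 at 98% confidence, z = 2.326.
n = p̂(1−p̂)(z/E)² = 0.046 × 0.954 × (2.326/0.1)² = 23.74 — call this n₀.
Finite-population correction with N = 69: n = n₀ / (1 + (n₀−1)/N) = 23.74 / 1.33 = 17.85
Round up: n = 18.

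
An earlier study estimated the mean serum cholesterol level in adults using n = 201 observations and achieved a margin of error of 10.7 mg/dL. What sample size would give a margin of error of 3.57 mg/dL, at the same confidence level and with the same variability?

n = 1806

Margin of error scales as 1/√n, so n₂ = n₁·(E₁/E₂)².
n₂ = 201 × (10.7/3.57)² = 201 × 8.983 = 1805.58
Round up: n₂ = 1806.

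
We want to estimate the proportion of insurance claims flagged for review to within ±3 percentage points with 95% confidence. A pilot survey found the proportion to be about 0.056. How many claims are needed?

For a proportion with margin E = 0.03 at 95% confidence, z = 1.960.
n = p̂(1−p̂)(z/E)² = 0.056 × 0.944 × (1.960/0.03)² = 225.65
Round up: n = 226.

226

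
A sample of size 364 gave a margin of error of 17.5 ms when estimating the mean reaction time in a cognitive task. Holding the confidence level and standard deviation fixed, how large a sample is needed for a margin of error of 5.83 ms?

Margin of error scales as 1/√n, so n₂ = n₁·(E₁/E₂)².
n₂ = 364 × (17.5/5.83)² = 364 × 9.01 = 3279.64
Round up: n₂ = 3280.

3280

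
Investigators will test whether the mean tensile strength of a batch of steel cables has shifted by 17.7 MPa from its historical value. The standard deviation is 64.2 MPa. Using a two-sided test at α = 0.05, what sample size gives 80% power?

For a one-sample z-test, n = ((z_{α/2} + z_β)·σ/δ)².
z_{α/2} = 1.960 (two-sided α = 0.05); z_β = 0.842 (power 80% → β = 0.2).
n = (2.802 × 64.2 / 17.7)² = 103.29
Round up: n = 104.

n = 104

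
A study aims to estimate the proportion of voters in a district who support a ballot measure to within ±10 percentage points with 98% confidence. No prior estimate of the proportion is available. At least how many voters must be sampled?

For a proportion with margin E = 0.1 at 98% confidence, z = 2.326.
With no prior estimate, use p = 0.5, which maximizes p(1−p) at 0.25.
n = 0.25 × (z/E)² = 0.25 × (2.326/0.1)² = 135.26
Round up: n = 136.

n = 136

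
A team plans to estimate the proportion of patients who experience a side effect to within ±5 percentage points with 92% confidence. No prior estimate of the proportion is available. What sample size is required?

307

For a proportion with margin E = 0.05 at 92% confidence, z = 1.751.
With no prior estimate, use p = 0.5, which maximizes p(1−p) at 0.25.
n = 0.25 × (z/E)² = 0.25 × (1.751/0.05)² = 306.60
Round up: n = 307.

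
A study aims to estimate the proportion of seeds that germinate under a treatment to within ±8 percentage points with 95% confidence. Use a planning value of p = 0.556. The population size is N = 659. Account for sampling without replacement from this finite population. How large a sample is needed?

n = 122

For a proportion with margin E = 0.08 at 95% confidence, z = 1.960.
n = p̂(1−p̂)(z/E)² = 0.556 × 0.444 × (1.960/0.08)² = 148.18 — call this n₀.
Finite-population correction with N = 659: n = n₀ / (1 + (n₀−1)/N) = 148.18 / 1.223 = 121.16
Round up: n = 122.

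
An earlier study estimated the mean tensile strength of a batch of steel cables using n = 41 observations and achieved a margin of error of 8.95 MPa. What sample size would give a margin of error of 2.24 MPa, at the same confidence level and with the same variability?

655

Margin of error scales as 1/√n, so n₂ = n₁·(E₁/E₂)².
n₂ = 41 × (8.95/2.24)² = 41 × 15.96 = 654.36
Round up: n₂ = 655.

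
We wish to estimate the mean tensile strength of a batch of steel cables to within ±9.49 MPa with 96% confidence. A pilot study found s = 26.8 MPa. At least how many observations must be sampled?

For a mean, the margin of error is E = z·σ/√n, so n = (zσ/E)².
At 96% confidence, z = 2.054.
n = (2.054 × 26.8 / 9.49)² = 33.65
Round up: n = 34.

34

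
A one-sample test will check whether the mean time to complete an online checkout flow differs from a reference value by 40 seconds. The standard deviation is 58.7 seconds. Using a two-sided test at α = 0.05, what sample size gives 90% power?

23

For a one-sample z-test, n = ((z_{α/2} + z_β)·σ/δ)².
z_{α/2} = 1.960 (two-sided α = 0.05); z_β = 1.282 (power 90% → β = 0.1).
n = (3.242 × 58.7 / 40)² = 22.64
Round up: n = 23.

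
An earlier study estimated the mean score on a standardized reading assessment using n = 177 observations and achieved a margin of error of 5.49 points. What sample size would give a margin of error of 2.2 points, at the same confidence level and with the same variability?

Margin of error scales as 1/√n, so n₂ = n₁·(E₁/E₂)².
n₂ = 177 × (5.49/2.2)² = 177 × 6.227 = 1102.18
Round up: n₂ = 1103.

1103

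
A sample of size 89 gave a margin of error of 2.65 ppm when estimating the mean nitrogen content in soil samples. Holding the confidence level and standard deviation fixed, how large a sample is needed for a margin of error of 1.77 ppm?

200

Margin of error scales as 1/√n, so n₂ = n₁·(E₁/E₂)².
n₂ = 89 × (2.65/1.77)² = 89 × 2.242 = 199.54
Round up: n₂ = 200.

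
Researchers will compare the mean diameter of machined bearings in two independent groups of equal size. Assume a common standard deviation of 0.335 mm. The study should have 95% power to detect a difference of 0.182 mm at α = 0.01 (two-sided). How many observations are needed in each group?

For two equal groups, n per group = 2·((z_{α/2} + z_β)·σ/δ)².
z_{α/2} = 2.576; z_β = 1.645 (power 95%).
n = 2 × (4.221 × 0.335 / 0.182)² = 2 × 60.36 = 120.72
Round up: n = 121 per group.

121 per group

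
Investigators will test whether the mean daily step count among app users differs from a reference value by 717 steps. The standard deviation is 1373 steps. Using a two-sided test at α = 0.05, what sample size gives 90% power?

39

For a one-sample z-test, n = ((z_{α/2} + z_β)·σ/δ)².
z_{α/2} = 1.960 (two-sided α = 0.05); z_β = 1.282 (power 90% → β = 0.1).
n = (3.242 × 1373 / 717)² = 38.54
Round up: n = 39.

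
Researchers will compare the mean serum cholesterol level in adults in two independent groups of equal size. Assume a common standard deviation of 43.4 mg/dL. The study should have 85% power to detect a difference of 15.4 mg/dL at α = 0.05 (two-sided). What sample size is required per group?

For two equal groups, n per group = 2·((z_{α/2} + z_β)·σ/δ)².
z_{α/2} = 1.960; z_β = 1.036 (power 85%).
n = 2 × (2.996 × 43.4 / 15.4)² = 2 × 71.29 = 142.58
Round up: n = 143 per group.

143 per group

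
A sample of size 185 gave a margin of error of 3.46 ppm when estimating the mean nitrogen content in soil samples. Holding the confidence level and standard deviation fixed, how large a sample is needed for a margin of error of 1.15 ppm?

Margin of error scales as 1/√n, so n₂ = n₁·(E₁/E₂)².
n₂ = 185 × (3.46/1.15)² = 185 × 9.052 = 1674.62
Round up: n₂ = 1675.

1675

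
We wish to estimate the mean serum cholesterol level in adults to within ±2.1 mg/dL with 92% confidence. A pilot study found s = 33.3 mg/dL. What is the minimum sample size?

771

For a mean, the margin of error is E = z·σ/√n, so n = (zσ/E)².
At 92% confidence, z = 1.751.
n = (1.751 × 33.3 / 2.1)² = 770.94
Round up: n = 771.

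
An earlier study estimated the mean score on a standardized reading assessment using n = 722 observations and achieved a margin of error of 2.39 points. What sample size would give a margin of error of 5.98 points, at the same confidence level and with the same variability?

116

Margin of error scales as 1/√n, so n₂ = n₁·(E₁/E₂)².
n₂ = 722 × (2.39/5.98)² = 722 × 0.1597 = 115.30
Round up: n₂ = 116.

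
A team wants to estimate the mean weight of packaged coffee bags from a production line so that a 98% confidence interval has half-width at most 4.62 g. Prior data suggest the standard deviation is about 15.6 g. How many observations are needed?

For a mean, the margin of error is E = z·σ/√n, so n = (zσ/E)².
At 98% confidence, z = 2.326.
n = (2.326 × 15.6 / 4.62)² = 61.69
Round up: n = 62.

62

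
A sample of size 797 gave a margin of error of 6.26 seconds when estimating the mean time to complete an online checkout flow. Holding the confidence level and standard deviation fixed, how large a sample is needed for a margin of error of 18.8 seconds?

n = 89

Margin of error scales as 1/√n, so n₂ = n₁·(E₁/E₂)².
n₂ = 797 × (6.26/18.8)² = 797 × 0.1109 = 88.39
Round up: n₂ = 89.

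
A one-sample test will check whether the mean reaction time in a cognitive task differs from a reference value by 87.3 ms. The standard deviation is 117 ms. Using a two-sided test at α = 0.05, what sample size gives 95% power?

n = 24

For a one-sample z-test, n = ((z_{α/2} + z_β)·σ/δ)².
z_{α/2} = 1.960 (two-sided α = 0.05); z_β = 1.645 (power 95% → β = 0.05).
n = (3.605 × 117 / 87.3)² = 23.34
Round up: n = 24.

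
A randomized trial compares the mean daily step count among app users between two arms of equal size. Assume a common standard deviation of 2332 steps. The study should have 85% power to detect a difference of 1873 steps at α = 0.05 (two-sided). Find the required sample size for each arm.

28 per group

For two equal groups, n per group = 2·((z_{α/2} + z_β)·σ/δ)².
z_{α/2} = 1.960; z_β = 1.036 (power 85%).
n = 2 × (2.996 × 2332 / 1873)² = 2 × 13.91 = 27.82
Round up: n = 28 per group.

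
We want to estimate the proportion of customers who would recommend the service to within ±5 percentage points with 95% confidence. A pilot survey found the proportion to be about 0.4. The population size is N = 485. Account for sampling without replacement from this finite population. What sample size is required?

210

For a proportion with margin E = 0.05 at 95% confidence, z = 1.960.
n = p̂(1−p̂)(z/E)² = 0.4 × 0.6 × (1.960/0.05)² = 368.79 — call this n₀.
Finite-population correction with N = 485: n = n₀ / (1 + (n₀−1)/N) = 368.79 / 1.758 = 209.78
Round up: n = 210.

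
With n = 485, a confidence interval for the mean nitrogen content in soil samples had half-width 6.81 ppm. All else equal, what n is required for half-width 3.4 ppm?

n = 1946

Margin of error scales as 1/√n, so n₂ = n₁·(E₁/E₂)².
n₂ = 485 × (6.81/3.4)² = 485 × 4.012 = 1945.82
Round up: n₂ = 1946.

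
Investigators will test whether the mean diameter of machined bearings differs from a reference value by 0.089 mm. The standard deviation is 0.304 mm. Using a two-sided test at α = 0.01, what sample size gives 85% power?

For a one-sample z-test, n = ((z_{α/2} + z_β)·σ/δ)².
z_{α/2} = 2.576 (two-sided α = 0.01); z_β = 1.036 (power 85% → β = 0.15).
n = (3.612 × 0.304 / 0.089)² = 152.22
Round up: n = 153.

n = 153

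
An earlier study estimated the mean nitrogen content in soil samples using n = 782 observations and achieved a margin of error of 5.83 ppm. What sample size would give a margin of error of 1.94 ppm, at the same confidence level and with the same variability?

Margin of error scales as 1/√n, so n₂ = n₁·(E₁/E₂)².
n₂ = 782 × (5.83/1.94)² = 782 × 9.031 = 7062.24
Round up: n₂ = 7063.

7063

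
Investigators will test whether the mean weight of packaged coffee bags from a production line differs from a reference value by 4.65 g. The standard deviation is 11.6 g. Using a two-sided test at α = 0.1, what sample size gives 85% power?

For a one-sample z-test, n = ((z_{α/2} + z_β)·σ/δ)².
z_{α/2} = 1.645 (two-sided α = 0.1); z_β = 1.036 (power 85% → β = 0.15).
n = (2.681 × 11.6 / 4.65)² = 44.73
Round up: n = 45.

n = 45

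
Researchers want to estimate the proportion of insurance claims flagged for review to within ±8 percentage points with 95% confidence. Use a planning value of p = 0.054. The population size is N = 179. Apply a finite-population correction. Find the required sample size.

27

For a proportion with margin E = 0.08 at 95% confidence, z = 1.960.
n = p̂(1−p̂)(z/E)² = 0.054 × 0.946 × (1.960/0.08)² = 30.66 — call this n₀.
Finite-population correction with N = 179: n = n₀ / (1 + (n₀−1)/N) = 30.66 / 1.166 = 26.30
Round up: n = 27.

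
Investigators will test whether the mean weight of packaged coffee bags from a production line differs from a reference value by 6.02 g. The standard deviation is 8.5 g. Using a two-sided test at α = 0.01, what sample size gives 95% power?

For a one-sample z-test, n = ((z_{α/2} + z_β)·σ/δ)².
z_{α/2} = 2.576 (two-sided α = 0.01); z_β = 1.645 (power 95% → β = 0.05).
n = (4.221 × 8.5 / 6.02)² = 35.52
Round up: n = 36.

36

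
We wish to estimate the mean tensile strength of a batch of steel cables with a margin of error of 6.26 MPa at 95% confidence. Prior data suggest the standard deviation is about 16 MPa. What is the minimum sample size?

26

For a mean, the margin of error is E = z·σ/√n, so n = (zσ/E)².
At 95% confidence, z = 1.960.
n = (1.960 × 16 / 6.26)² = 25.10
Round up: n = 26.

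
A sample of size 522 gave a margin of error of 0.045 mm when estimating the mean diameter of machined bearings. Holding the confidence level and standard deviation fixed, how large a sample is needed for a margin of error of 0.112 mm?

n = 85

Margin of error scales as 1/√n, so n₂ = n₁·(E₁/E₂)².
n₂ = 522 × (0.045/0.112)² = 522 × 0.1614 = 84.25
Round up: n₂ = 85.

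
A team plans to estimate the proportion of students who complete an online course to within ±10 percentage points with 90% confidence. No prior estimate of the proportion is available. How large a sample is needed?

For a proportion with margin E = 0.1 at 90% confidence, z = 1.645.
With no prior estimate, use p = 0.5, which maximizes p(1−p) at 0.25.
n = 0.25 × (z/E)² = 0.25 × (1.645/0.1)² = 67.65
Round up: n = 68.

n = 68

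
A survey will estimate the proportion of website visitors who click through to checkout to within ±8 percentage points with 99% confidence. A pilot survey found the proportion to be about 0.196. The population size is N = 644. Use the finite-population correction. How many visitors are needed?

For a proportion with margin E = 0.08 at 99% confidence, z = 2.576.
n = p̂(1−p̂)(z/E)² = 0.196 × 0.804 × (2.576/0.08)² = 163.39 — call this n₀.
Finite-population correction with N = 644: n = n₀ / (1 + (n₀−1)/N) = 163.39 / 1.252 = 130.50
Round up: n = 131.

131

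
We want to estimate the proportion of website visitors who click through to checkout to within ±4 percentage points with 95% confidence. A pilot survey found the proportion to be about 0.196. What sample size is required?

379

For a proportion with margin E = 0.04 at 95% confidence, z = 1.960.
n = p̂(1−p̂)(z/E)² = 0.196 × 0.804 × (1.960/0.04)² = 378.36
Round up: n = 379.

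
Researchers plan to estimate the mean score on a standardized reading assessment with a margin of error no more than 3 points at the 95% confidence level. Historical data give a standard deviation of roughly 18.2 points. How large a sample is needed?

For a mean, the margin of error is E = z·σ/√n, so n = (zσ/E)².
At 95% confidence, z = 1.960.
n = (1.960 × 18.2 / 3)² = 141.39
Round up: n = 142.

142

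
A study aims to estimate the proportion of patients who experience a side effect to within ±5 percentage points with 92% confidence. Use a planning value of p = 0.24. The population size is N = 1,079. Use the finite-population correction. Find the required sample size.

186

For a proportion with margin E = 0.05 at 92% confidence, z = 1.751.
n = p̂(1−p̂)(z/E)² = 0.24 × 0.76 × (1.751/0.05)² = 223.70 — call this n₀.
Finite-population correction with N = 1,079: n = n₀ / (1 + (n₀−1)/N) = 223.70 / 1.206 = 185.49
Round up: n = 186.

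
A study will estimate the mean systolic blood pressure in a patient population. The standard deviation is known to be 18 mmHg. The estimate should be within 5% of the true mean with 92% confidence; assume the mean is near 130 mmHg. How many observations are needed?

For a mean, the margin of error is E = z·σ/√n, so n = (zσ/E)².
At 92% confidence, z = 1.751.
E = 5% of 130 = 6.5 mmHg.
n = (1.751 × 18 / 6.5)² = 23.51
Round up: n = 24.

n = 24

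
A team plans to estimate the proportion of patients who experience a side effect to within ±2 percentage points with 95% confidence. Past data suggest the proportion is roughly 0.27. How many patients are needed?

For a proportion with margin E = 0.02 at 95% confidence, z = 1.960.
n = p̂(1−p̂)(z/E)² = 0.27 × 0.73 × (1.960/0.02)² = 1892.95
Round up: n = 1893.

1893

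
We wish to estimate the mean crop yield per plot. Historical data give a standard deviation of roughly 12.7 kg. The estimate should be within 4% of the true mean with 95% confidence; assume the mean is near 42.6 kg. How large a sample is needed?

214

For a mean, the margin of error is E = z·σ/√n, so n = (zσ/E)².
At 95% confidence, z = 1.960.
E = 4% of 42.6 = 1.704 kg.
n = (1.960 × 12.7 / 1.704)² = 213.39
Round up: n = 214.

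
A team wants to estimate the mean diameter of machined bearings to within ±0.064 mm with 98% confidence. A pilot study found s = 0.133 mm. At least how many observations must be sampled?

24

For a mean, the margin of error is E = z·σ/√n, so n = (zσ/E)².
At 98% confidence, z = 2.326.
n = (2.326 × 0.133 / 0.064)² = 23.36
Round up: n = 24.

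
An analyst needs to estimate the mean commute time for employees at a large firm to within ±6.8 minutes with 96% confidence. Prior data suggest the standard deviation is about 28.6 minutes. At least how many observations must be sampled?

For a mean, the margin of error is E = z·σ/√n, so n = (zσ/E)².
At 96% confidence, z = 2.054.
n = (2.054 × 28.6 / 6.8)² = 74.63
Round up: n = 75.

n = 75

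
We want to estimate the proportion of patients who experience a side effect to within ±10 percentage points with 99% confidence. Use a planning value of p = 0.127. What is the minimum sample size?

For a proportion with margin E = 0.1 at 99% confidence, z = 2.576.
n = p̂(1−p̂)(z/E)² = 0.127 × 0.873 × (2.576/0.1)² = 73.57
Round up: n = 74.

74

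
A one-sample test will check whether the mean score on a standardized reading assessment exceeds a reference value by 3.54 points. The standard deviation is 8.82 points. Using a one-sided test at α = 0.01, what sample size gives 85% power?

n = 71

For a one-sample z-test, n = ((z_α + z_β)·σ/δ)².
z_α = 2.326 (one-sided α = 0.01); z_β = 1.036 (power 85% → β = 0.15).
n = (3.362 × 8.82 / 3.54)² = 70.17
Round up: n = 71.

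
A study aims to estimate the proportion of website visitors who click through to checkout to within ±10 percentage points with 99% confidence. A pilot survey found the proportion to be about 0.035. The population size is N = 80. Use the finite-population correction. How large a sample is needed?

18

For a proportion with margin E = 0.1 at 99% confidence, z = 2.576.
n = p̂(1−p̂)(z/E)² = 0.035 × 0.965 × (2.576/0.1)² = 22.41 — call this n₀.
Finite-population correction with N = 80: n = n₀ / (1 + (n₀−1)/N) = 22.41 / 1.268 = 17.67
Round up: n = 18.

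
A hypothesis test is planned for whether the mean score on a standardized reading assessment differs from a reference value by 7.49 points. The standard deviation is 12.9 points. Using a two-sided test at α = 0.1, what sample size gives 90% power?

26

For a one-sample z-test, n = ((z_{α/2} + z_β)·σ/δ)².
z_{α/2} = 1.645 (two-sided α = 0.1); z_β = 1.282 (power 90% → β = 0.1).
n = (2.927 × 12.9 / 7.49)² = 25.41
Round up: n = 26.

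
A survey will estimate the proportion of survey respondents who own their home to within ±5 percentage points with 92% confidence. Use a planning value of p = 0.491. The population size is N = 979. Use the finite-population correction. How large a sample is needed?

For a proportion with margin E = 0.05 at 92% confidence, z = 1.751.
n = p̂(1−p̂)(z/E)² = 0.491 × 0.509 × (1.751/0.05)² = 306.50 — call this n₀.
Finite-population correction with N = 979: n = n₀ / (1 + (n₀−1)/N) = 306.50 / 1.312 = 233.61
Round up: n = 234.

n = 234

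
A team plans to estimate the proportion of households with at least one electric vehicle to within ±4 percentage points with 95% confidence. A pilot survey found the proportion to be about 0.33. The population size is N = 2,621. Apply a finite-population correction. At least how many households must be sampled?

For a proportion with margin E = 0.04 at 95% confidence, z = 1.960.
n = p̂(1−p̂)(z/E)² = 0.33 × 0.67 × (1.960/0.04)² = 530.86 — call this n₀.
Finite-population correction with N = 2,621: n = n₀ / (1 + (n₀−1)/N) = 530.86 / 1.202 = 441.65
Round up: n = 442.

442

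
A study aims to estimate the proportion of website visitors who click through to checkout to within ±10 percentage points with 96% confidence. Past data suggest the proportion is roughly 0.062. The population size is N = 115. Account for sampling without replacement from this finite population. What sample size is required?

21

For a proportion with margin E = 0.1 at 96% confidence, z = 2.054.
n = p̂(1−p̂)(z/E)² = 0.062 × 0.938 × (2.054/0.1)² = 24.54 — call this n₀.
Finite-population correction with N = 115: n = n₀ / (1 + (n₀−1)/N) = 24.54 / 1.205 = 20.37
Round up: n = 21.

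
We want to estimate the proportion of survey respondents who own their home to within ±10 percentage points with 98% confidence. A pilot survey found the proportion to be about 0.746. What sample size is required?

For a proportion with margin E = 0.1 at 98% confidence, z = 2.326.
n = p̂(1−p̂)(z/E)² = 0.746 × 0.254 × (2.326/0.1)² = 102.52
Round up: n = 103.

103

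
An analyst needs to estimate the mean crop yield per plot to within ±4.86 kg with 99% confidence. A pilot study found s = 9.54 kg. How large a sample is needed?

For a mean, the margin of error is E = z·σ/√n, so n = (zσ/E)².
At 99% confidence, z = 2.576.
n = (2.576 × 9.54 / 4.86)² = 25.57
Round up: n = 26.

26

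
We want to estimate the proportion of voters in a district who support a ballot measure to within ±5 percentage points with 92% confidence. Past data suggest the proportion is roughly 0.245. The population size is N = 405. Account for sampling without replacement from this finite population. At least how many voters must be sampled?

146

For a proportion with margin E = 0.05 at 92% confidence, z = 1.751.
n = p̂(1−p̂)(z/E)² = 0.245 × 0.755 × (1.751/0.05)² = 226.85 — call this n₀.
Finite-population correction with N = 405: n = n₀ / (1 + (n₀−1)/N) = 226.85 / 1.558 = 145.60
Round up: n = 146.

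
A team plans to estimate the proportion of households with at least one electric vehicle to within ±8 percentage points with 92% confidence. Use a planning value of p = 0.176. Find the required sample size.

For a proportion with margin E = 0.08 at 92% confidence, z = 1.751.
n = p̂(1−p̂)(z/E)² = 0.176 × 0.824 × (1.751/0.08)² = 69.48
Round up: n = 70.

n = 70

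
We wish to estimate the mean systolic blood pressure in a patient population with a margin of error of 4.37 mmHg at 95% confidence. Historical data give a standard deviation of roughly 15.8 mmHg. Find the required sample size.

n = 51

For a mean, the margin of error is E = z·σ/√n, so n = (zσ/E)².
At 95% confidence, z = 1.960.
n = (1.960 × 15.8 / 4.37)² = 50.22
Round up: n = 51.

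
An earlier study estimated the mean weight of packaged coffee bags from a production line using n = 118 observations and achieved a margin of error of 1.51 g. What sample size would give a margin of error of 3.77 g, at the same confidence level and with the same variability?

19

Margin of error scales as 1/√n, so n₂ = n₁·(E₁/E₂)².
n₂ = 118 × (1.51/3.77)² = 118 × 0.1604 = 18.93
Round up: n₂ = 19.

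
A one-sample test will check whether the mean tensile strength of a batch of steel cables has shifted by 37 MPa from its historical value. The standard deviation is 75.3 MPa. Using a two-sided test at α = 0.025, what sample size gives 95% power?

63

For a one-sample z-test, n = ((z_{α/2} + z_β)·σ/δ)².
z_{α/2} = 2.241 (two-sided α = 0.025); z_β = 1.645 (power 95% → β = 0.05).
n = (3.886 × 75.3 / 37)² = 62.54
Round up: n = 63.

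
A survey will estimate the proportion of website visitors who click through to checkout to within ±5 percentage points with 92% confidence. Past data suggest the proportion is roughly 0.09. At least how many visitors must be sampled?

101

For a proportion with margin E = 0.05 at 92% confidence, z = 1.751.
n = p̂(1−p̂)(z/E)² = 0.09 × 0.91 × (1.751/0.05)² = 100.44
Round up: n = 101.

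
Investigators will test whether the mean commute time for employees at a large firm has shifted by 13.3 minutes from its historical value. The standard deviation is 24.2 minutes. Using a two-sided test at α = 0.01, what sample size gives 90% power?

For a one-sample z-test, n = ((z_{α/2} + z_β)·σ/δ)².
z_{α/2} = 2.576 (two-sided α = 0.01); z_β = 1.282 (power 90% → β = 0.1).
n = (3.858 × 24.2 / 13.3)² = 49.28
Round up: n = 50.

50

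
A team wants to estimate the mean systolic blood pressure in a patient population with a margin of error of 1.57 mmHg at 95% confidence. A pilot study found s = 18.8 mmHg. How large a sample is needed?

For a mean, the margin of error is E = z·σ/√n, so n = (zσ/E)².
At 95% confidence, z = 1.960.
n = (1.960 × 18.8 / 1.57)² = 550.84
Round up: n = 551.

551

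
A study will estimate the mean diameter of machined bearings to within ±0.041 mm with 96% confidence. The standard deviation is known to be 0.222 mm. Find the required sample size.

For a mean, the margin of error is E = z·σ/√n, so n = (zσ/E)².
At 96% confidence, z = 2.054.
n = (2.054 × 0.222 / 0.041)² = 123.69
Round up: n = 124.

124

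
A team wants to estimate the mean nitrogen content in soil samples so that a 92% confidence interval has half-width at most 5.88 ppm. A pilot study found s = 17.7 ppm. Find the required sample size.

28

For a mean, the margin of error is E = z·σ/√n, so n = (zσ/E)².
At 92% confidence, z = 1.751.
n = (1.751 × 17.7 / 5.88)² = 27.78
Round up: n = 28.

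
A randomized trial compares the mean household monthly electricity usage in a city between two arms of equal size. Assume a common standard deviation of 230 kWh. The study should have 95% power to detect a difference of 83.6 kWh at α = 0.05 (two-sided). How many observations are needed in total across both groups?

394 total

For two equal groups, n per group = 2·((z_{α/2} + z_β)·σ/δ)².
z_{α/2} = 1.960; z_β = 1.645 (power 95%).
n = 2 × (3.605 × 230 / 83.6)² = 2 × 98.37 = 196.74
Round up: n = 197 per group.
Total across both groups: 2 × 197 = 394.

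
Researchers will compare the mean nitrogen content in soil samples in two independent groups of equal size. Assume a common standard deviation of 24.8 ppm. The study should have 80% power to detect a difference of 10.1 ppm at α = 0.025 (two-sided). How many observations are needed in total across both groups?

230 total

For two equal groups, n per group = 2·((z_{α/2} + z_β)·σ/δ)².
z_{α/2} = 2.241; z_β = 0.842 (power 80%).
n = 2 × (3.083 × 24.8 / 10.1)² = 2 × 57.31 = 114.62
Round up: n = 115 per group.
Total across both groups: 2 × 115 = 230.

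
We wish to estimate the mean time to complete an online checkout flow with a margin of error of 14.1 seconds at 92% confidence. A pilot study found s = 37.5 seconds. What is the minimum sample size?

22

For a mean, the margin of error is E = z·σ/√n, so n = (zσ/E)².
At 92% confidence, z = 1.751.
n = (1.751 × 37.5 / 14.1)² = 21.69
Round up: n = 22.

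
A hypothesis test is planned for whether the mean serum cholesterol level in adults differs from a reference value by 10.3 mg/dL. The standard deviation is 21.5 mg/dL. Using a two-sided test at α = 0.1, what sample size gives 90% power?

For a one-sample z-test, n = ((z_{α/2} + z_β)·σ/δ)².
z_{α/2} = 1.645 (two-sided α = 0.1); z_β = 1.282 (power 90% → β = 0.1).
n = (2.927 × 21.5 / 10.3)² = 37.33
Round up: n = 38.

38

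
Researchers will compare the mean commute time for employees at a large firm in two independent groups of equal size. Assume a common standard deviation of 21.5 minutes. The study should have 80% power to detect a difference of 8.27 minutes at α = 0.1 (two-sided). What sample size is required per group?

For two equal groups, n per group = 2·((z_{α/2} + z_β)·σ/δ)².
z_{α/2} = 1.645; z_β = 0.842 (power 80%).
n = 2 × (2.487 × 21.5 / 8.27)² = 2 × 41.80 = 83.60
Round up: n = 84 per group.

84 per group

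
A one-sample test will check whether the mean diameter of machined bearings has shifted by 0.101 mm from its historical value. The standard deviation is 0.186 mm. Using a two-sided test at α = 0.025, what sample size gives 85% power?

n = 37

For a one-sample z-test, n = ((z_{α/2} + z_β)·σ/δ)².
z_{α/2} = 2.241 (two-sided α = 0.025); z_β = 1.036 (power 85% → β = 0.15).
n = (3.277 × 0.186 / 0.101)² = 36.42
Round up: n = 37.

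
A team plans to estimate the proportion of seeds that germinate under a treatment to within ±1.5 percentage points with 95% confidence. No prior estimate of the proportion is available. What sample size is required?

n = 4269

For a proportion with margin E = 0.015 at 95% confidence, z = 1.960.
With no prior estimate, use p = 0.5, which maximizes p(1−p) at 0.25.
n = 0.25 × (z/E)² = 0.25 × (1.960/0.015)² = 4268.44
Round up: n = 4269.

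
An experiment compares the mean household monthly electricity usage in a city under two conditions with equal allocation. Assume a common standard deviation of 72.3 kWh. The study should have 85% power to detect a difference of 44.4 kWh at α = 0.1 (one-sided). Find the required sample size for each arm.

For two equal groups, n per group = 2·((z_α + z_β)·σ/δ)².
z_α = 1.282; z_β = 1.036 (power 85%).
n = 2 × (2.318 × 72.3 / 44.4)² = 2 × 14.25 = 28.50
Round up: n = 29 per group.

29 per group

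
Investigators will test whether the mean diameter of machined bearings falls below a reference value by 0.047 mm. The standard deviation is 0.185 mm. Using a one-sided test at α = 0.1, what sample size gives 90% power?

102

For a one-sample z-test, n = ((z_α + z_β)·σ/δ)².
z_α = 1.282 (one-sided α = 0.1); z_β = 1.282 (power 90% → β = 0.1).
n = (2.564 × 0.185 / 0.047)² = 101.86
Round up: n = 102.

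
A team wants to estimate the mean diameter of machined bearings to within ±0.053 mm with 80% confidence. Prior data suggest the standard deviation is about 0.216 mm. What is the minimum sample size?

For a mean, the margin of error is E = z·σ/√n, so n = (zσ/E)².
At 80% confidence, z = 1.282.
n = (1.282 × 0.216 / 0.053)² = 27.30
Round up: n = 28.

28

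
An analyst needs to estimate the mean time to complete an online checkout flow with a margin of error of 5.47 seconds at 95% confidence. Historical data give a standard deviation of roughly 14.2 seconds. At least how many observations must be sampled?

n = 26

For a mean, the margin of error is E = z·σ/√n, so n = (zσ/E)².
At 95% confidence, z = 1.960.
n = (1.960 × 14.2 / 5.47)² = 25.89
Round up: n = 26.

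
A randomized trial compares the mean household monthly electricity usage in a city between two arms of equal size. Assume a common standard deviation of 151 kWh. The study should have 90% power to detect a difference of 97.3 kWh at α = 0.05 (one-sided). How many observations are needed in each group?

For two equal groups, n per group = 2·((z_α + z_β)·σ/δ)².
z_α = 1.645; z_β = 1.282 (power 90%).
n = 2 × (2.927 × 151 / 97.3)² = 2 × 20.63 = 41.26
Round up: n = 42 per group.

42 per group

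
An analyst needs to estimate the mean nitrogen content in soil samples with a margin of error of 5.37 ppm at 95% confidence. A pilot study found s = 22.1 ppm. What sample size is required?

66

For a mean, the margin of error is E = z·σ/√n, so n = (zσ/E)².
At 95% confidence, z = 1.960.
n = (1.960 × 22.1 / 5.37)² = 65.07
Round up: n = 66.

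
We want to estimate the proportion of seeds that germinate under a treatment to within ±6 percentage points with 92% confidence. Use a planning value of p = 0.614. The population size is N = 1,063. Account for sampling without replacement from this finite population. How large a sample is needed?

n = 170

For a proportion with margin E = 0.06 at 92% confidence, z = 1.751.
n = p̂(1−p̂)(z/E)² = 0.614 × 0.386 × (1.751/0.06)² = 201.85 — call this n₀.
Finite-population correction with N = 1,063: n = n₀ / (1 + (n₀−1)/N) = 201.85 / 1.189 = 169.76
Round up: n = 170.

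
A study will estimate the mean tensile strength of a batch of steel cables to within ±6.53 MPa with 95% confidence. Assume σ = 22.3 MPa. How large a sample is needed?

For a mean, the margin of error is E = z·σ/√n, so n = (zσ/E)².
At 95% confidence, z = 1.960.
n = (1.960 × 22.3 / 6.53)² = 44.80
Round up: n = 45.

45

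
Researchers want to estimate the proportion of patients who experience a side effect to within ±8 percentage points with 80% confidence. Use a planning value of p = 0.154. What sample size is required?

For a proportion with margin E = 0.08 at 80% confidence, z = 1.282.
n = p̂(1−p̂)(z/E)² = 0.154 × 0.846 × (1.282/0.08)² = 33.46
Round up: n = 34.

n = 34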